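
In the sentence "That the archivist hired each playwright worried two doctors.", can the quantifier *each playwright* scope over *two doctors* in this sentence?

Structurally, *each playwright* is inside the sentential subject *that the archivist hired each playwright*.
The Sentential Subject Constraint rules out raising the quantifier out of the that-clause subject.
There is no licit LF on which *each playwright* c-commands *two doctors*.

No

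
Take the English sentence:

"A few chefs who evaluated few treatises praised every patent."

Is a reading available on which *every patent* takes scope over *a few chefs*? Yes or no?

Although the sentence contains a relative clause (*who evaluated few treatises*), *every patent* is outside it, in the matrix VP.
Since no island is crossed, the inverse ordering is licensed alongside surface scope.

Yes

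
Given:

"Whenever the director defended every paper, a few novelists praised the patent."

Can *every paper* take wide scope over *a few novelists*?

No

The DP *every paper* is contained in the adjunct clause *whenever the director defended every paper*.
Adjunct clauses are scope islands: a quantifier inside an adjunct cannot raise into the matrix clause.
*every paper* > *a few novelists* would require crossing that boundary, which is illicit.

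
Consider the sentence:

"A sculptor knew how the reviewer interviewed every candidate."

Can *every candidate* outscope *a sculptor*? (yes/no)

No

The DP *every candidate* is contained in the embedded question *how the reviewer interviewed every candidate*.
QR across an interrogative CP boundary is ruled out as a wh-island violation.
So *every candidate* cannot raise high enough to outscope *a sculptor*; only the surface ordering *a sculptor* > *every candidate* is available.
(Only the surface reading survives: one fixed sculptor with respect to all the relevant candidates.)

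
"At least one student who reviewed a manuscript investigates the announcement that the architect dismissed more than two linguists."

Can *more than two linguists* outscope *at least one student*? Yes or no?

No

*more than two linguists* occurs within the complex NP *the announcement that the architect dismissed more than two linguists*.
The complex NP is opaque for QR — the quantifier is frozen inside the noun's complement.
*more than two linguists* > *at least one student* would require crossing that boundary, which is illicit.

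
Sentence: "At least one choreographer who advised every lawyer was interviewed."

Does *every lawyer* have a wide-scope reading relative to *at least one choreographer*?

*every lawyer* is embedded in the relative clause *who advised every lawyer*.
The relative clause forms an island for QR, so the quantifier is confined to the head noun's restrictor.
*every lawyer* is confined to the island and cannot take scope over *at least one choreographer*.

No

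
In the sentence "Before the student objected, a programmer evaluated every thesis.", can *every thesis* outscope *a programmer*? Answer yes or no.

Yes

*every thesis* is a matrix argument; the adjunct is an island but the target quantifier is outside it.
Ordinary QR to a clause-peripheral position gives the wide-scope LF for the lower DP.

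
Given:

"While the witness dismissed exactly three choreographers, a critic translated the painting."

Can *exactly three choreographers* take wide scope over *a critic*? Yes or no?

The target quantifier *exactly three choreographers* is part of the adjunct clause *while the witness dismissed exactly three choreographers*.
Scope out of an adjunct clause is unavailable: QR respects the adjunct-island constraint.
There is no licit LF on which *exactly three choreographers* c-commands *a critic*.

No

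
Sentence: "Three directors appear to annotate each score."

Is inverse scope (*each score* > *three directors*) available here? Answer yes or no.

Yes

Infinitival complements of raising predicates do not block QR; *each score* and *three directors* are effectively clausemates.
With no island boundary between them, the object can take inverse scope over the subject via ordinary QR within the clause.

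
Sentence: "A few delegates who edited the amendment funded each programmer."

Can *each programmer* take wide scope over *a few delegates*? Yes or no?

The RC *who edited the amendment* is an island, but *each programmer* is not inside it — it is the matrix object, a clausemate of *a few delegates*.
Ordinary QR to a clause-peripheral position gives the wide-scope LF for the lower DP.

Yes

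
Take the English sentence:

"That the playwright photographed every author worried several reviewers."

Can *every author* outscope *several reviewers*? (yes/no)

The target quantifier *every author* is part of the sentential subject *that the playwright photographed every author*.
Subjects — clausal subjects included — are islands for extraction, and QR is no exception.
So the wide-scope reading for *every author* is blocked.

No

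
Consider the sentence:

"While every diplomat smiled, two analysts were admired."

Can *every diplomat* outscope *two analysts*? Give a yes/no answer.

*every diplomat* sits inside the adjunct clause *while every diplomat smiled*.
Adverbial clauses are not L-marked, so they are barriers for QR — the quantifier cannot escape the adjunct.
The ordering *every diplomat* > *two analysts* is therefore underivable.

No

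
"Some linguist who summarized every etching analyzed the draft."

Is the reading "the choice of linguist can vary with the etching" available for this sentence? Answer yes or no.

No

That reading corresponds to *every etching* > *some linguist*.
*every etching* sits inside the relative clause *who summarized every etching*.
Quantifiers inside a relative clause are trapped there; the RC boundary blocks QR.
The inverse ordering *every etching* > *some linguist* is therefore underivable.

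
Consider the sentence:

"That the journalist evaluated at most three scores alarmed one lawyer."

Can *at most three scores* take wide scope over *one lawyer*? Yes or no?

*at most three scores* is embedded in the sentential subject *that the journalist evaluated at most three scores*.
Sentential subjects are islands: a quantifier inside the subject clause cannot raise over the matrix predicate.
The ordering *at most three scores* > *one lawyer* is therefore underivable.

No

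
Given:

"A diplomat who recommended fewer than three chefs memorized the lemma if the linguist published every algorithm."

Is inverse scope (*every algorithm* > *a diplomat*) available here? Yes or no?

No

*every algorithm* is embedded in the adjunct clause *if the linguist published every algorithm*.
Scope out of an adjunct clause is unavailable: QR respects the adjunct-island constraint.
Hence only narrow scope for *every algorithm* (under *a diplomat*) survives.
(Only the surface reading survives: one fixed diplomat with respect to all the relevant algorithms.)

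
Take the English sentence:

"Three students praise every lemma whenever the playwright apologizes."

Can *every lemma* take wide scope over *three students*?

The adjunct clause does not contain *every lemma*, which is the matrix object.
Clause-internal QR can adjoin the lower DP above the subject, yielding the inverse reading.
The sentence is scopally ambiguous between *three students* > *every lemma* and *every lemma* > *three students*.

Yes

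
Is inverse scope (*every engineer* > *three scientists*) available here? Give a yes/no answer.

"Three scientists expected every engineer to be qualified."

Yes

*every engineer* is the subject of an ECM infinitive — the infinitival complement of an ECM verb is not a scope island, so *every engineer* can raise into the matrix clause.
Clause-internal QR can adjoin the lower DP above the subject, yielding the inverse reading.
So *every engineer* > *three scientists* is among the available readings.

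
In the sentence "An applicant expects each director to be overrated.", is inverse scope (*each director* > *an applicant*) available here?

Yes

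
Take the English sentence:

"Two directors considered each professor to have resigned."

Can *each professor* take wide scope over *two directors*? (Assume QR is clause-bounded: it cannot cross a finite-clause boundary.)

Yes

*each professor* is an ECM subject; ECM complements are not islands, and the embedded quantifier may take matrix scope.
With no island boundary between them, the object can take inverse scope over the subject via ordinary QR within the clause.
So *each professor* > *two directors* is among the available readings.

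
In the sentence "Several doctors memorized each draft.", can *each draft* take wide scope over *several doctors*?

Yes

*several doctors* and *each draft* are co-arguments of the matrix verb, with nothing but a clause-internal boundary between them.
Ordinary QR to a clause-peripheral position gives the wide-scope LF for the lower DP.
So *each draft* > *several doctors* is among the available readings.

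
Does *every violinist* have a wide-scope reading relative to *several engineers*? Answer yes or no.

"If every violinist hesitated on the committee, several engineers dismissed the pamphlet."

No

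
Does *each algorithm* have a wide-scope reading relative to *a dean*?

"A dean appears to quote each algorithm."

Yes

Raising constructions are monoclausal for scope purposes; *each algorithm* is not separated from *a dean* by any island.
Nothing blocks QR of the lower DP to a position above the higher one, so inverse scope is available.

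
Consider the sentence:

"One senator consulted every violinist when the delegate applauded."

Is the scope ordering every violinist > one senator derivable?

Yes

Neither queried DP is inside the adjunct, so the adjunct-island constraint does not apply.
No island intervenes, so both surface and inverse scope are derivable.
The sentence is scopally ambiguous between *one senator* > *every violinist* and *every violinist* > *one senator*.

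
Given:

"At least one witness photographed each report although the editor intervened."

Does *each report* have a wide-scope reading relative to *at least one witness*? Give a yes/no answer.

The adjunct clause does not contain *each report*, which is the matrix object.
Clause-internal QR can adjoin the lower DP above the subject, yielding the inverse reading.

Yes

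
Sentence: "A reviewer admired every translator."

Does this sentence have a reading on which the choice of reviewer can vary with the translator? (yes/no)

Yes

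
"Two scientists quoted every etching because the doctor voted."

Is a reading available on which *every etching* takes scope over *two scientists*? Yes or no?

Yes

*every etching* is a matrix argument; the adjunct is an island but the target quantifier is outside it.
Ordinary QR to a clause-peripheral position gives the wide-scope LF for the lower DP.
So *every etching* > *two scientists* is among the available readings.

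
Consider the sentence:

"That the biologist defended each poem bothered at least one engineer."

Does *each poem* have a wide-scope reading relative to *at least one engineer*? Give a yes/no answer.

*each poem* occurs within the sentential subject *that the biologist defended each poem*.
Clausal subjects are scope islands; QR from inside the subject into the matrix is barred.
So the wide-scope reading for *each poem* is blocked.

No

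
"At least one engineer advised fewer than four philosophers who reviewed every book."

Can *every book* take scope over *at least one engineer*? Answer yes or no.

*every book* sits inside the relative clause *who reviewed every book* modifying *fewer than four philosophers*.
QR out of a relative clause is ruled out by the relative-clause island constraint.
*every book* > *at least one engineer* would require crossing that boundary, which is illicit.

No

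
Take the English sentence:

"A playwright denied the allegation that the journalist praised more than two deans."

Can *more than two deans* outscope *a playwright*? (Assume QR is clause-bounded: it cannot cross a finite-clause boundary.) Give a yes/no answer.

No

The DP *more than two deans* is contained in the complex NP *the allegation that the journalist praised more than two deans*.
Noun-complement clauses are scope islands (the Complex NP Constraint): a quantifier inside one cannot scope into the matrix.
The inverse ordering *more than two deans* > *a playwright* is therefore underivable.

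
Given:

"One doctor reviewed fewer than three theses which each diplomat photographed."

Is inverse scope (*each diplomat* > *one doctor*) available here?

The DP *each diplomat* is contained in the relative clause *which each diplomat photographed* modifying *fewer than three theses*.
QR out of a relative clause is ruled out by the relative-clause island constraint.
So the wide-scope reading for *each diplomat* is blocked.

No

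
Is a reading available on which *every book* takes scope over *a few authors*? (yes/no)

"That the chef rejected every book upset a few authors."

*every book* sits inside the sentential subject *that the chef rejected every book*.
Clausal subjects are scope islands; QR from inside the subject into the matrix is barred.
There is no licit LF on which *every book* c-commands *a few authors*.

No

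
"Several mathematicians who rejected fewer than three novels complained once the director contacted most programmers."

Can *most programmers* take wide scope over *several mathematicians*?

No

The target quantifier *most programmers* is part of the adjunct clause *once the director contacted most programmers*.
The adjunct-island constraint bars QR out of an adverbial clause.
The inverse ordering *most programmers* > *several mathematicians* is therefore underivable.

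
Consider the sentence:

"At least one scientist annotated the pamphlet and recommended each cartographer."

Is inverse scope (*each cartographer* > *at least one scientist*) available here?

No

The DP *each cartographer* is contained in one conjunct of the coordinate structure (*recommended each cartographer*).
Coordinate structures are islands for non-across-the-board movement, QR included.
So the wide-scope reading for *each cartographer* is blocked.
(Only the surface reading survives: one fixed scientist with respect to all the relevant cartographers.)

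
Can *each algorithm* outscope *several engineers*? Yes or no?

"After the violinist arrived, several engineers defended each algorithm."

Neither queried DP is inside the adjunct, so the adjunct-island constraint does not apply.
Nothing blocks QR of the lower DP to a position above the higher one, so inverse scope is available.
So *each algorithm* > *several engineers* is among the available readings.

Yes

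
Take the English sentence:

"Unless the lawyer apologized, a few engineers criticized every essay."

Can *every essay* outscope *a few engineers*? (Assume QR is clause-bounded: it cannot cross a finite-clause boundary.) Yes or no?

Yes

Although there is an adjunct clause, *every essay* is in the main clause, not inside the adjunct.
Clause-internal QR can adjoin the lower DP above the subject, yielding the inverse reading.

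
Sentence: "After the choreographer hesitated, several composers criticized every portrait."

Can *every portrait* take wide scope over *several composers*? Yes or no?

Although there is an adjunct clause, *every portrait* is in the main clause, not inside the adjunct.
Nothing blocks QR of the lower DP to a position above the higher one, so inverse scope is available.

Yes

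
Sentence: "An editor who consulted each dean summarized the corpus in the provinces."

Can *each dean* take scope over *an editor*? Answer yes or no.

*each dean* occurs within the relative clause *who consulted each dean*.
Quantifiers inside a relative clause are trapped there; the RC boundary blocks QR.
So *each dean* cannot raise to a position above *an editor*.

No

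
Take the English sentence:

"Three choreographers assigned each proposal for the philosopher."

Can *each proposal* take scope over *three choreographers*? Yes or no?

Yes

*each proposal* is the matrix object and *three choreographers* the matrix subject; the two are clausemates.
Since no island is crossed, the inverse ordering is licensed alongside surface scope.
Both orderings are possible: *three choreographers* > *each proposal* and *each proposal* > *three choreographers*.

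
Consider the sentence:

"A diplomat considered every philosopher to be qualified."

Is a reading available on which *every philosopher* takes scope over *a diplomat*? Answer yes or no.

*every philosopher* is the subject of an ECM infinitive — the infinitival complement of an ECM verb is not a scope island, so *every philosopher* can raise into the matrix clause.
Ordinary QR to a clause-peripheral position gives the wide-scope LF for the lower DP.
The sentence is scopally ambiguous between *a diplomat* > *every philosopher* and *every philosopher* > *a diplomat*.

Yes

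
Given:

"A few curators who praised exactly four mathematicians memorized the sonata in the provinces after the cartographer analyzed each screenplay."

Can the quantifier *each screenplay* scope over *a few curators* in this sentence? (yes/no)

No

Structurally, *each screenplay* is inside the adjunct clause *after the cartographer analyzed each screenplay*.
Adjunct clauses are scope islands: a quantifier inside an adjunct cannot raise into the matrix clause.
Hence only narrow scope for *each screenplay* (under *a few curators*) survives.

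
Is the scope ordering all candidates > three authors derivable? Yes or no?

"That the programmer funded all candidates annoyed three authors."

No

*all candidates* sits inside the sentential subject *that the programmer funded all candidates*.
Sentential subjects are islands: a quantifier inside the subject clause cannot raise over the matrix predicate.
So the wide-scope reading for *all candidates* is blocked.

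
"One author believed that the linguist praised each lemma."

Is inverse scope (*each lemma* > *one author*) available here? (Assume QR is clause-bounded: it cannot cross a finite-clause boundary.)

No

*each lemma* is embedded in the finite complement clause *that the linguist praised each lemma*.
QR is clause-bounded, so the finite complement is a scope island for the embedded quantifier.
So *each lemma* cannot raise to a position above *one author*.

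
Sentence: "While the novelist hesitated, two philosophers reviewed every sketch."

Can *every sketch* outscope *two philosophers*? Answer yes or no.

The adjunct island is irrelevant here — *every sketch* and *two philosophers* are both in the matrix clause.
With no island boundary between them, the object can take inverse scope over the subject via ordinary QR within the clause.

Yes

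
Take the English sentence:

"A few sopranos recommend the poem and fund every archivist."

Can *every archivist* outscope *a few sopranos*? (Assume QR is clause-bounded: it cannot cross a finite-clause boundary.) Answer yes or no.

No

The target quantifier *every archivist* is part of one conjunct of the coordinate structure (*fund every archivist*).
A quantifier cannot raise out of one conjunct of a coordination across the whole coordinate structure — the CSC applies to QR.
So the wide-scope reading for *every archivist* is blocked.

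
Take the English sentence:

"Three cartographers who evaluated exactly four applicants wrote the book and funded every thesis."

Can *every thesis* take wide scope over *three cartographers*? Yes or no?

No

The DP *every thesis* is contained in one conjunct of the coordinate structure (*funded every thesis*).
A quantifier cannot raise out of one conjunct of a coordination across the whole coordinate structure — the CSC applies to QR.
So *every thesis* cannot raise high enough to outscope *three cartographers*; only the surface ordering *three cartographers* > *every thesis* is available.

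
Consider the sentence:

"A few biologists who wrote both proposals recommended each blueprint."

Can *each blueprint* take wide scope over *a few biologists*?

The relative clause *who wrote both proposals* modifies *a few biologists*, but *each blueprint* is not inside that relative clause — it is an argument of the matrix verb.
QR within a single clause is free, so the lower quantifier may take scope over the higher one.

Yes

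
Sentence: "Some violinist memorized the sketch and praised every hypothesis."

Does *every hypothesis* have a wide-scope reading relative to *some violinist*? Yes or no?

No

The target quantifier *every hypothesis* is part of one conjunct of the coordinate structure (*praised every hypothesis*).
Coordinate structures are islands for non-across-the-board movement, QR included.
So *every hypothesis* cannot raise high enough to outscope *some violinist*; only the surface ordering *some violinist* > *every hypothesis* is available.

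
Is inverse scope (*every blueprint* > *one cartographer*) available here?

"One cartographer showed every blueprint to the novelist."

Yes

Both DPs are arguments of the same predicate; there is no clause or island boundary between them.
QR within a single clause is free, so the lower quantifier may take scope over the higher one.
So *every blueprint* > *one cartographer* is among the available readings.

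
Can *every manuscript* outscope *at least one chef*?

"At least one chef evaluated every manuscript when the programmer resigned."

Neither queried DP is inside the adjunct, so the adjunct-island constraint does not apply.
Ordinary QR to a clause-peripheral position gives the wide-scope LF for the lower DP.
The sentence is scopally ambiguous between *at least one chef* > *every manuscript* and *every manuscript* > *at least one chef*.

Yes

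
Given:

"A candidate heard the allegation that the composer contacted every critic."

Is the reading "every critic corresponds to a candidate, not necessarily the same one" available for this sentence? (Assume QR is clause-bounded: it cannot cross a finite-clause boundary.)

No

The described interpretation is the *every critic* > *a candidate* scoping.
*every critic* is embedded in the complex NP *the allegation that the composer contacted every critic*.
Noun-complement clauses are scope islands (the Complex NP Constraint): a quantifier inside one cannot scope into the matrix.
So *every critic* cannot raise high enough to outscope *a candidate*; only the surface ordering *a candidate* > *every critic* is available.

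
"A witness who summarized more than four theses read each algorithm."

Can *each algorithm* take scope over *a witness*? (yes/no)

Yes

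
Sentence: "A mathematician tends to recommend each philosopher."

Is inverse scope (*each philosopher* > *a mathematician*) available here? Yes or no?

The matrix predicate is a raising verb, whose infinitival complement is not a scope island — *each philosopher* can QR into the matrix clause.
Since no island is crossed, the inverse ordering is licensed alongside surface scope.

Yes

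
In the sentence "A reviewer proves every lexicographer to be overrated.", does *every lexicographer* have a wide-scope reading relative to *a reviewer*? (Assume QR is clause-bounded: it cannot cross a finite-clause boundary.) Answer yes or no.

Yes

*every lexicographer* is the subject of an ECM infinitive — the infinitival complement of an ECM verb is not a scope island, so *every lexicographer* can raise into the matrix clause.
QR within a single clause is free, so the lower quantifier may take scope over the higher one.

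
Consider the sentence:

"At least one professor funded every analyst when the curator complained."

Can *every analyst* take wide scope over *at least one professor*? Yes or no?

Yes

Neither queried DP is inside the adjunct, so the adjunct-island constraint does not apply.
Since no island is crossed, the inverse ordering is licensed alongside surface scope.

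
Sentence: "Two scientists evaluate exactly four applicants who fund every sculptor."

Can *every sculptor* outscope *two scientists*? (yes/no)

No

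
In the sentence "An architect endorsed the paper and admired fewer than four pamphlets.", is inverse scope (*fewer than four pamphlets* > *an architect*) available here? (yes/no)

No

Structurally, *fewer than four pamphlets* is inside one conjunct of the coordinate structure (*admired fewer than four pamphlets*).
QR out of a conjunct would have to apply non-ATB, which the CSC forbids.
There is no licit LF on which *fewer than four pamphlets* c-commands *an architect*.
(Only the surface reading survives: one fixed architect with respect to all the relevant pamphlets.)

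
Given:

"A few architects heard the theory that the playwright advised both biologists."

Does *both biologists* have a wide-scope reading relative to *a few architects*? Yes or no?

No

The DP *both biologists* is contained in the complex NP *the theory that the playwright advised both biologists*.
Noun-complement clauses are scope islands (the Complex NP Constraint): a quantifier inside one cannot scope into the matrix.
*both biologists* > *a few architects* would require crossing that boundary, which is illicit.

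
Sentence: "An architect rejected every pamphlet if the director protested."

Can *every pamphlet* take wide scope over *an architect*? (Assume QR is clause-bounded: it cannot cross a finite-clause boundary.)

The adjunct island is irrelevant here — *every pamphlet* and *an architect* are both in the matrix clause.
No island intervenes, so both surface and inverse scope are derivable.
So *every pamphlet* > *an architect* is among the available readings.

Yes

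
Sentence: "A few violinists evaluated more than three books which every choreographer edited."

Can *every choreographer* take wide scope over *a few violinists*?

No

Structurally, *every choreographer* is inside the relative clause *which every choreographer edited* modifying *more than three books*.
Relative clauses block scope extraction: QR cannot target a position outside the modified NP.
Hence only narrow scope for *every choreographer* (under *a few violinists*) survives.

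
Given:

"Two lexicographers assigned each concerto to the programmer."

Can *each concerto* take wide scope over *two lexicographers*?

*each concerto* and *two lexicographers* are in the same minimal clause.
No island intervenes, so both surface and inverse scope are derivable.
Both orderings are possible: *two lexicographers* > *each concerto* and *each concerto* > *two lexicographers*.

Yes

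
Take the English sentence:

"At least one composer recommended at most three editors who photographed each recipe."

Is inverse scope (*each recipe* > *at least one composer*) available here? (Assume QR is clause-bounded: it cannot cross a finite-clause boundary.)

No

Structurally, *each recipe* is inside the relative clause *who photographed each recipe* modifying *at most three editors*.
Relative clauses are scope islands: a quantifier cannot QR out of a relative clause to take scope in the matrix clause.
The inverse ordering *each recipe* > *at least one composer* is therefore underivable.
(Only the surface reading survives: one fixed composer with respect to all the relevant recipes.)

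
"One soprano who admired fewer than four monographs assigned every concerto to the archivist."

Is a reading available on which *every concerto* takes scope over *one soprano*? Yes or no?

Yes

The RC *who admired fewer than four monographs* is an island, but *every concerto* is not inside it — it is the matrix object, a clausemate of *one soprano*.
With no island boundary between them, the object can take inverse scope over the subject via ordinary QR within the clause.
So *every concerto* > *one soprano* is among the available readings.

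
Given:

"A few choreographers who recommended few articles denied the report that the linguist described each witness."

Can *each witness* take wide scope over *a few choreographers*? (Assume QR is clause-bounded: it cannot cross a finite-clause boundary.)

No

*each witness* is embedded in the complex NP *the report that the linguist described each witness*.
The complex NP is opaque for QR — the quantifier is frozen inside the noun's complement.
The inverse ordering *each witness* > *a few choreographers* is therefore underivable.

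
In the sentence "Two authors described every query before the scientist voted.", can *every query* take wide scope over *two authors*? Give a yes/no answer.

Yes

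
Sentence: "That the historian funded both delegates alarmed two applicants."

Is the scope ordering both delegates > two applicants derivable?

The DP *both delegates* is contained in the sentential subject *that the historian funded both delegates*.
The subject-island constraint blocks QR out of a clausal subject.
So *both delegates* cannot raise to a position above *two applicants*.

No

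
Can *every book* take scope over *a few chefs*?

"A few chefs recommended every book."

*every book* and *a few chefs* are in the same minimal clause.
Clause-internal QR can adjoin the lower DP above the subject, yielding the inverse reading.

Yes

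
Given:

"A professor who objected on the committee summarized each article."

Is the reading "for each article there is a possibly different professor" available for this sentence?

That reading corresponds to *each article* > *a professor*.
The relative clause *who objected on the committee* modifies *a professor*, but *each article* is not inside that relative clause — it is an argument of the matrix verb.
No island intervenes, so both surface and inverse scope are derivable.

Yes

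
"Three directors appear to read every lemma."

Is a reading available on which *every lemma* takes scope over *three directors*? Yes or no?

Yes

Infinitival complements of raising predicates do not block QR; *every lemma* and *three directors* are effectively clausemates.
QR within a single clause is free, so the lower quantifier may take scope over the higher one.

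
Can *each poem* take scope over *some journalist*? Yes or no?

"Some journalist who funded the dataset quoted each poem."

Yes

Although the sentence contains a relative clause (*who funded the dataset*), *each poem* is outside it, in the matrix VP.
Ordinary QR to a clause-peripheral position gives the wide-scope LF for the lower DP.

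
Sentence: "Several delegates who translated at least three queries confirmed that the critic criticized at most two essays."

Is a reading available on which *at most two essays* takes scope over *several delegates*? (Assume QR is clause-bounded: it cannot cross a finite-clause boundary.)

No

*at most two essays* occurs within the finite complement clause *that the critic criticized at most two essays*.
Finite CP is the ceiling for QR here, by assumption.
*at most two essays* > *several delegates* would require crossing that boundary, which is illicit.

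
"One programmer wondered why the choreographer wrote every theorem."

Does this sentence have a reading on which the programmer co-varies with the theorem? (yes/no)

This is the *every theorem* > *one programmer* reading.
The DP *every theorem* is contained in the embedded question *why the choreographer wrote every theorem*.
An indirect question is a wh-island; the filled [Spec,CP] blocks QR across the CP edge.
*every theorem* is confined to the island and cannot take scope over *one programmer*.

No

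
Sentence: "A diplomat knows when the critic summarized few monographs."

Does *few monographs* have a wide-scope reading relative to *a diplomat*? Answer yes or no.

No

The DP *few monographs* is contained in the embedded question *when the critic summarized few monographs*.
QR across an interrogative CP boundary is ruled out as a wh-island violation.
So *few monographs* cannot raise to a position above *a diplomat*.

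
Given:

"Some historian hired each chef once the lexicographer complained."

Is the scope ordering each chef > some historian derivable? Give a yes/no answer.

The adjunct island is irrelevant here — *each chef* and *some historian* are both in the matrix clause.
Clause-internal QR can adjoin the lower DP above the subject, yielding the inverse reading.
So *each chef* > *some historian* is among the available readings.

Yes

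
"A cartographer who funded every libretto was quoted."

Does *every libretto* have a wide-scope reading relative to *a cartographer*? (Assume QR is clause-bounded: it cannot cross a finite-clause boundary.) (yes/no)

No

*every libretto* occurs within the relative clause *who funded every libretto*.
A relative clause is a scope island — quantifier raising cannot cross its boundary.
So *every libretto* cannot raise to a position above *a cartographer*.
(Only the surface reading survives: one fixed cartographer with respect to all the relevant librettos.)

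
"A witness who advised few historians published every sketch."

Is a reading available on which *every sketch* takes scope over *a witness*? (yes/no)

Yes

*every sketch* sits in the matrix clause, not in the relative clause on *a witness*.
Since no island is crossed, the inverse ordering is licensed alongside surface scope.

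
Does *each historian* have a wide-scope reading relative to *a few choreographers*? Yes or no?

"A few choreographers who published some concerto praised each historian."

Yes

The RC *who published some concerto* is an island, but *each historian* is not inside it — it is the matrix object, a clausemate of *a few choreographers*.
Nothing blocks QR of the lower DP to a position above the higher one, so inverse scope is available.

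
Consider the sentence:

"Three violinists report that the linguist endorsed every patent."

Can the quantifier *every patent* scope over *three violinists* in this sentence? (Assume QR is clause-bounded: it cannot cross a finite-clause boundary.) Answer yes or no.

No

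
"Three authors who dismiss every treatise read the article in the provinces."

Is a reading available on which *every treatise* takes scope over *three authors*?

*every treatise* sits inside the relative clause *who dismiss every treatise*.
Quantifiers inside a relative clause are trapped there; the RC boundary blocks QR.
So *every treatise* cannot raise high enough to outscope *three authors*; only the surface ordering *three authors* > *every treatise* is available.

No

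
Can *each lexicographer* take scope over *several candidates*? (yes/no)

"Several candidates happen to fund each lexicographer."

Yes

The matrix predicate is a raising verb, whose infinitival complement is not a scope island — *each lexicographer* can QR into the matrix clause.
Nothing blocks QR of the lower DP to a position above the higher one, so inverse scope is available.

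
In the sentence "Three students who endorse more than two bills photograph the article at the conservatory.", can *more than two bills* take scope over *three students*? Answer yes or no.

No

Structurally, *more than two bills* is inside the relative clause *who endorse more than two bills*.
Relative clauses are scope islands: a quantifier cannot QR out of a relative clause to take scope in the matrix clause.
*more than two bills* > *three students* would require crossing that boundary, which is illicit.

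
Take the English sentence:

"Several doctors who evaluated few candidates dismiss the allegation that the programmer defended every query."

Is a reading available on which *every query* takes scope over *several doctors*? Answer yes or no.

No

*every query* occurs within the complex NP *the allegation that the programmer defended every query*.
A that-clause complement to a noun is an island; QR cannot cross the NP boundary.
Hence only narrow scope for *every query* (under *several doctors*) survives.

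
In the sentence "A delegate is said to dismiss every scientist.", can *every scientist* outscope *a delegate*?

*every scientist* is inside a raising infinitive, which is transparent to QR (no CP barrier), so it behaves as a matrix argument.
Nothing blocks QR of the lower DP to a position above the higher one, so inverse scope is available.
The sentence is scopally ambiguous between *a delegate* > *every scientist* and *every scientist* > *a delegate*.

Yes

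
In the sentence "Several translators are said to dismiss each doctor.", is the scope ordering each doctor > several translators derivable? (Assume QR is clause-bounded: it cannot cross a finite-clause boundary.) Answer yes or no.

Infinitival complements of raising predicates do not block QR; *each doctor* and *several translators* are effectively clausemates.
Since no island is crossed, the inverse ordering is licensed alongside surface scope.

Yes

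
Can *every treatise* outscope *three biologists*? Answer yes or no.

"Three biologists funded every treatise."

Yes

*every treatise* and *three biologists* are in the same minimal clause.
QR within a single clause is free, so the lower quantifier may take scope over the higher one.
The sentence is scopally ambiguous between *three biologists* > *every treatise* and *every treatise* > *three biologists*.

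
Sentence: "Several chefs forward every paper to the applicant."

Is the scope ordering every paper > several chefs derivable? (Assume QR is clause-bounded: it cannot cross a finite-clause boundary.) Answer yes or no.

Both DPs are arguments of the same predicate; there is no clause or island boundary between them.
No island intervenes, so both surface and inverse scope are derivable.

Yes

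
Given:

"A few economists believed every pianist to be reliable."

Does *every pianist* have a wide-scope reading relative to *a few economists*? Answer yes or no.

ECM infinitives lack a CP barrier, so *every pianist* can QR over the matrix subject *a few economists*.
Clause-internal QR can adjoin the lower DP above the subject, yielding the inverse reading.
So *every pianist* > *a few economists* is among the available readings.

Yes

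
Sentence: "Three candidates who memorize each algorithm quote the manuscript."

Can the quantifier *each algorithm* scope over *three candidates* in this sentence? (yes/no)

No

Structurally, *each algorithm* is inside the relative clause *who memorize each algorithm*.
A relative clause is a scope island — quantifier raising cannot cross its boundary.
So *each algorithm* cannot raise to a position above *three candidates*.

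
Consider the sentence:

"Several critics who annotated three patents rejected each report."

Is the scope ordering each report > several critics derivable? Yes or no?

Yes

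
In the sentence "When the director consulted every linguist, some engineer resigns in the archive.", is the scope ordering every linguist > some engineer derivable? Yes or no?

No

Structurally, *every linguist* is inside the adjunct clause *when the director consulted every linguist*.
Since the clause is an adjunct (not a complement), the Adjunct Condition blocks QR across its edge.
*every linguist* is confined to the island and cannot take scope over *some engineer*.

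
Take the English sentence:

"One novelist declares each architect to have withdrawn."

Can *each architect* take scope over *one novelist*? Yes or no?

Yes

The ECM infinitive is scope-transparent — *each architect* is free to raise above *one novelist*.
Nothing blocks QR of the lower DP to a position above the higher one, so inverse scope is available.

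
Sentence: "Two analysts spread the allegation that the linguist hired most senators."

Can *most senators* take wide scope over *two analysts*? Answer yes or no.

The DP *most senators* is contained in the complex NP *the allegation that the linguist hired most senators*.
A that-clause complement to a noun is an island; QR cannot cross the NP boundary.
Hence only narrow scope for *most senators* (under *two analysts*) survives.

No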